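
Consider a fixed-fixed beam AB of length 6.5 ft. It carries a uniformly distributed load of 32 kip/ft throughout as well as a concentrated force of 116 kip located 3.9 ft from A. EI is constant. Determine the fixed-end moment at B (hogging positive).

M_B = 221.2 kip·ft

Release both end moments; the primary structure is a simply-supported span AB with redundants M_A and M_B.
On the primary (simply-supported) span, the end slopes from the loading are:
  at A: UDL 32: wL³/(24EI) = 366.2/EI
  at B: UDL 32: wL³/(24EI) = 366.2/EI
  at A: point load 116 at a = 3.9: Pab(L + b)/(6LEI) = 274.5/EI
  at B: point load 116 at a = 3.9: Pab(L + a)/(6LEI) = 313.7/EI
  θ_A0 = 640.6/EI,  θ_B0 = 679.8/EI
Flexibility coefficients: a unit moment at one end gives L/(3EI) there and L/(6EI) at the far end, so f₁₁ = f₂₂ = 2.167/EI and f₁₂ = f₂₁ = 1.083/EI.
Compatibility — zero rotation at each built-in end:
  2.167 M_A + 1.083 M_B = 640.6
  1.083 M_A + 2.167 M_B = 679.8
Solving the pair gives M_A = 185.1 kip·ft and M_B = 221.2 kip·ft (hogging).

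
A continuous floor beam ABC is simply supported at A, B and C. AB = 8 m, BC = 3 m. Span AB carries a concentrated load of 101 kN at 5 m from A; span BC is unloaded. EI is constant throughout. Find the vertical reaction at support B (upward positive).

R_B = 114.4 kN

Insert a hinge at B; M_B is the redundant, and each span becomes simply supported.
Rotations at B on the released spans (each span's end-slope, ×1/EI):
  span AB: point load 101 at a = 5: Pab(L + a)/(6LEI) = 410.3/EI
  relative rotation θ_0 = (410.3 + 0)/EI = 410.3/EI
A unit hogging moment at B produces rotation L₁/(3EI) + L₂/(3EI) = 3.667/EI.
Compatibility: M_B·(L₁+L₂)/(3EI) = θ_0, giving M_B = 111.9 kN·m (hogging).
Span AB, ΣM about A with M_B applied at B: R_B^{AB}·8 = 505 + 111.9, so R_B^{AB} = 77.11 kN and R_A = 101 − 77.11 = 23.89 kN.
Span BC, ΣM about C: R_B^{BC}·3 = 0 + 111.9, so R_B^{BC} = 37.3 kN and R_C = 0 − 37.3 = -37.3 kN.
R_B = 77.11 + 37.3 = 114.4 kN.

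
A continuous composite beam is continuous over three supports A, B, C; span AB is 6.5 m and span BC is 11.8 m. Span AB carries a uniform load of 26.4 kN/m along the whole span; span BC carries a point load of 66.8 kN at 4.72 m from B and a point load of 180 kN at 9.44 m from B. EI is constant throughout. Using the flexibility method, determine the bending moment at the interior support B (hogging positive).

M_B = 278.6 kN·m

Take M_B as the redundant. Released structure: two simple spans AB and BC with a hinge at B.
Discontinuity in slope at B on the released structure — sum the simple-span end rotations:
  span AB: UDL 26.4: wL³/(24EI) = 302.1/EI
  span BC: point load 66.8 at a = 4.72: Pab(L + b)/(6LEI) = 595.3/EI
  span BC: point load 180 at a = 9.44: Pab(L + b)/(6LEI) = 802/EI
  relative rotation θ_0 = (302.1 + 1397)/EI = 1699/EI
A unit hogging moment at B produces rotation L₁/(3EI) + L₂/(3EI) = 6.1/EI.
Compatibility: M_B·(L₁+L₂)/(3EI) = θ_0, giving M_B = 278.6 kN·m (hogging).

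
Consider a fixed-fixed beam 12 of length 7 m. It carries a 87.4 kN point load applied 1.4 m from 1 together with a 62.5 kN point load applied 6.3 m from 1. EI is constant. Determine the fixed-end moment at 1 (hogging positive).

M_1 = 82.25 kN·m

Take the two fixed-end moments M_1, M_2 as redundants; the released structure is the simple span 12.
Simple-span end rotations at 1 and 2 under the given loads:
  at 1: point load 87.4 at a = 1.4: Pab(L + b)/(6LEI) = 205.6/EI
  at 2: point load 87.4 at a = 1.4: Pab(L + a)/(6LEI) = 137/EI
  at 1: point load 62.5 at a = 6.3: Pab(L + b)/(6LEI) = 50.53/EI
  at 2: point load 62.5 at a = 6.3: Pab(L + a)/(6LEI) = 87.28/EI
  θ_10 = 256.1/EI,  θ_20 = 224.3/EI
Flexibility coefficients: a unit moment at one end gives L/(3EI) there and L/(6EI) at the far end, so f₁₁ = f₂₂ = 2.333/EI and f₁₂ = f₂₁ = 1.167/EI.
Compatibility — zero rotation at each built-in end:
  2.333 M_1 + 1.167 M_2 = 256.1
  1.167 M_1 + 2.333 M_2 = 224.3
Solving the pair gives M_1 = 82.25 kN·m and M_2 = 55.02 kN·m (hogging).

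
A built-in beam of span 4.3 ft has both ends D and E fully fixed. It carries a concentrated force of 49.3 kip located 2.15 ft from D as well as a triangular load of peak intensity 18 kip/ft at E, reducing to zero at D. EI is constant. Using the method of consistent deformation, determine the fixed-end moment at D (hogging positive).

Take the two fixed-end moments M_D, M_E as redundants; the released structure is the simple span DE.
End rotations of the released simple span under the applied load (×1/EI):
  at D: point load 49.3 at a = 2.15: Pab(L + b)/(6LEI) = 56.97/EI
  at E: point load 49.3 at a = 2.15: Pab(L + a)/(6LEI) = 56.97/EI
  at D: triangular load, peak 18: 7w₀L³/(360EI) = 27.83/EI
  at E: triangular load, peak 18: w₀L³/(45EI) = 31.8/EI
  θ_D0 = 84.8/EI,  θ_E0 = 88.78/EI
Flexibility coefficients: a unit moment at one end gives L/(3EI) there and L/(6EI) at the far end, so f₁₁ = f₂₂ = 1.433/EI and f₁₂ = f₂₁ = 0.7167/EI.
Compatibility — zero rotation at each built-in end:
  1.433 M_D + 0.7167 M_E = 84.8
  0.7167 M_D + 1.433 M_E = 88.78
Solving the pair gives M_D = 37.59 kip·ft and M_E = 43.14 kip·ft (hogging).

M_D = 37.59 kip·ft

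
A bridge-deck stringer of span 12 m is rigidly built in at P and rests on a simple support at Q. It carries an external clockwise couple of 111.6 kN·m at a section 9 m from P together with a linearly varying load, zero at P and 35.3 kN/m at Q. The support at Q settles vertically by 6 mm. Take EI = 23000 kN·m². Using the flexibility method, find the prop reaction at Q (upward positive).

Remove the prop at Q; the released (primary) structure is a cantilever built in at P.
Deflection at Q on the released cantilever, summing each load's contribution:
  clockwise couple 111.6 at a = 9: M₀a(2L − a)/(2EI) = 7533/EI
  triangular load, peak 35.3 at the free end: 11w₀L⁴/(120EI) = 67098/EI
  δ_0 = 74631/EI
Flexibility coefficient — unit upward force at Q: δ_{QQ} = L³/(3EI) = 576/EI.
With EI = 23000 kN·m²: δ_0 = 3.2448 m and δ_{QQ} = 0.025043 m/kN.
Compatibility — the beam at Q must follow the support down by 0.006 m: δ_0 − R_Q·δ_{QQ} = 0.006, so R_Q = (3.2448 − 0.006)/0.025043 = 129.3 kN.

R_Q = 129.3 kN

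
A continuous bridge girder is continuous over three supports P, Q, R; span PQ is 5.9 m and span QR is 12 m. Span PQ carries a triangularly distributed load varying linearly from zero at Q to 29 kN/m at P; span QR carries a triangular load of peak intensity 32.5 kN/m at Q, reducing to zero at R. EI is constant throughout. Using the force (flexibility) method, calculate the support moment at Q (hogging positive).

M_Q = 228.6 kN·m

Release continuity at Q by inserting a hinge; the redundant is the internal moment M_Q. The primary structure is two simply-supported spans PQ and QR.
Rotations at Q on the released spans (each span's end-slope, ×1/EI):
  span PQ: triangular load, peak 29: 7w₀L³/(360EI) = 115.8/EI
  span QR: triangular load, peak 32.5: w₀L³/(45EI) = 1248/EI
  relative rotation θ_0 = (115.8 + 1248)/EI = 1364/EI
A unit hogging moment at Q produces rotation L₁/(3EI) + L₂/(3EI) = 5.967/EI.
Slope continuity at Q: θ_0 = M_Q·5.967/EI, so M_Q = 1364/5.967 = 228.6 kN·m (hogging).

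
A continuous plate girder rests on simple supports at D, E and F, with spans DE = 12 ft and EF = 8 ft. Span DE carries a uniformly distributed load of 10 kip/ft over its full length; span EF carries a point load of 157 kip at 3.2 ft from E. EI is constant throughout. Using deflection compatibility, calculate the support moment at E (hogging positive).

Release continuity at E by inserting a hinge; the redundant is the internal moment M_E. The primary structure is two simply-supported spans DE and EF.
Discontinuity in slope at E on the released structure — sum the simple-span end rotations:
  span DE: UDL 10: wL³/(24EI) = 720/EI
  span EF: point load 157 at a = 3.2: Pab(L + b)/(6LEI) = 643.1/EI
  relative rotation θ_0 = (720 + 643.1)/EI = 1363/EI
A unit hogging moment at E produces rotation L₁/(3EI) + L₂/(3EI) = 6.667/EI.
Compatibility: M_E·(L₁+L₂)/(3EI) = θ_0, giving M_E = 204.5 kip·ft (hogging).

M_E = 204.5 kip·ft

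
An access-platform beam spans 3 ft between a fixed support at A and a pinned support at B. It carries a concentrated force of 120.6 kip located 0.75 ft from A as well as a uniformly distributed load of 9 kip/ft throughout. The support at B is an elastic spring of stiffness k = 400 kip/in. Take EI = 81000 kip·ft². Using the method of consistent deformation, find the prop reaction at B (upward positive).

Take the reaction at B as the redundant and release it; the primary structure is a cantilever fixed at A.
Deflection at B on the released cantilever, summing each load's contribution:
  point load 120.6 at a = 0.75: Pa²(3L − a)/(6EI) = 93.28/EI
  UDL 9: wL⁴/(8EI) = 91.12/EI
  δ_0 = 184.4/EI
Tip deflection under a unit load at B: L³/(3EI) = 9/EI.
With EI = 81000 kip·ft²: δ_0 = 0.002277 ft and δ_{BB} = 0.000111 ft/kip.
Compatibility — the spring shortens by R_B/k under the reaction it provides: δ_0 − R_B·δ_{BB} = R_B/k. With 1/k = 1/(400×12) ft/kip = 0.000208 ft/kip, R_B = δ_0 / (δ_{BB} + 1/k) = 0.002277 / (0.000111 + 0.000208) = 7.127 kip.

R_B = 7.127 kip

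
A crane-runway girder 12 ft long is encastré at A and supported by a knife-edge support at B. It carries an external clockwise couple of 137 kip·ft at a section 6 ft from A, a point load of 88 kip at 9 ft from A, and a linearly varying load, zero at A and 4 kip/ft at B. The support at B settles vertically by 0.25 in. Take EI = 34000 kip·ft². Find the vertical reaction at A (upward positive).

R_A = 31.5 kip

Remove the prop at B; the released (primary) structure is a cantilever built in at A.
Deflection at B on the released cantilever, summing each load's contribution:
  clockwise couple 137 at a = 6: M₀a(2L − a)/(2EI) = 7398/EI
  point load 88 at a = 9: Pa²(3L − a)/(6EI) = 32076/EI
  triangular load, peak 4 at the free end: 11w₀L⁴/(120EI) = 7603/EI
  δ_0 = 47077/EI
Flexibility coefficient — unit upward force at B: δ_{BB} = L³/(3EI) = 576/EI.
With EI = 34000 kip·ft²: δ_0 = 1.3846 ft and δ_{BB} = 0.016941 ft/kip.
Compatibility — the beam at B must follow the support down by 0.02083 ft: δ_0 − R_B·δ_{BB} = 0.02083, so R_B = (1.3846 − 0.02083)/0.016941 = 80.5 kip.
Vertical equilibrium: R_A = ΣP − R_B = 112 − 80.5 = 31.5 kip.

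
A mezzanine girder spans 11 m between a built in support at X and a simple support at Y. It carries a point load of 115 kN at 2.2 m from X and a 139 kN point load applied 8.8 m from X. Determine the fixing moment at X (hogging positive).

Choose R_Y as the redundant. The primary structure is the cantilever fixed at X.
Primary-structure tip deflection at Y by superposition:
  point load 115 at a = 2.2: Pa²(3L − a)/(6EI) = 2857/EI
  point load 139 at a = 8.8: Pa²(3L − a)/(6EI) = 43415/EI
  δ_0 = 46273/EI
Tip deflection under a unit load at Y: L³/(3EI) = 443.7/EI.
The prop prevents deflection at Y: R_Y = δ_0/δ_{YY} = 46273/443.7 = 104.3 kN.
Moment equilibrium about X: M_X = Σ(load moments about X) − R_Y·L = 1476 − 104.3×11 = 328.9 kN·m.

M_X = 328.9 kN·m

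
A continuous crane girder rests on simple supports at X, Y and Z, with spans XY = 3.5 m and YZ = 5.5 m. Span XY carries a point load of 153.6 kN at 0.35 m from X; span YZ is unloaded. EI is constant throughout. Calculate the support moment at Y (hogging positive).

Take M_Y as the redundant. Released structure: two simple spans XY and YZ with a hinge at Y.
End slopes at the hinge Y, treating each span as simply supported:
  span XY: point load 153.6 at a = 0.35: Pab(L + a)/(6LEI) = 31.05/EI
  relative rotation θ_0 = (31.05 + 0)/EI = 31.05/EI
A unit hogging moment at Y produces rotation L₁/(3EI) + L₂/(3EI) = 3/EI.
Compatibility: M_Y·(L₁+L₂)/(3EI) = θ_0, giving M_Y = 10.35 kN·m (hogging).

M_Y = 10.35 kN·m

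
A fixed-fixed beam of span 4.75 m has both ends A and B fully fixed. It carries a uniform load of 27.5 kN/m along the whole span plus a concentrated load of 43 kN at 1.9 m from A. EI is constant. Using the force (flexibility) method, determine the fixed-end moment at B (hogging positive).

M_B = 71.31 kN·m

Take the two fixed-end moments M_A, M_B as redundants; the released structure is the simple span AB.
On the primary (simply-supported) span, the end slopes from the loading are:
  at A: UDL 27.5: wL³/(24EI) = 122.8/EI
  at B: UDL 27.5: wL³/(24EI) = 122.8/EI
  at A: point load 43 at a = 1.9: Pab(L + b)/(6LEI) = 62.09/EI
  at B: point load 43 at a = 1.9: Pab(L + a)/(6LEI) = 54.33/EI
  θ_A0 = 184.9/EI,  θ_B0 = 177.1/EI
Flexibility coefficients: a unit moment at one end gives L/(3EI) there and L/(6EI) at the far end, so f₁₁ = f₂₂ = 1.583/EI and f₁₂ = f₂₁ = 0.7917/EI.
Compatibility — zero rotation at each built-in end:
  1.583 M_A + 0.7917 M_B = 184.9
  0.7917 M_A + 1.583 M_B = 177.1
Solving the pair gives M_A = 81.12 kN·m and M_B = 71.31 kN·m (hogging).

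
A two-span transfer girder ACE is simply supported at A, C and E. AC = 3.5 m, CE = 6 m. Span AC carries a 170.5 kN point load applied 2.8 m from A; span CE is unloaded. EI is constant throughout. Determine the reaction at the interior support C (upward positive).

R_C = 150.7 kN

Release continuity at C by inserting a hinge; the redundant is the internal moment M_C. The primary structure is two simply-supported spans AC and CE.
Discontinuity in slope at C on the released structure — sum the simple-span end rotations:
  span AC: point load 170.5 at a = 2.8: Pab(L + a)/(6LEI) = 100.3/EI
  relative rotation θ_0 = (100.3 + 0)/EI = 100.3/EI
A unit hogging moment at C produces rotation L₁/(3EI) + L₂/(3EI) = 3.167/EI.
Slope continuity at C: θ_0 = M_C·3.167/EI, so M_C = 100.3/3.167 = 31.66 kN·m (hogging).
Span AC, ΣM about A with M_C applied at C: R_C^{AC}·3.5 = 477.4 + 31.66, so R_C^{AC} = 145.4 kN and R_A = 170.5 − 145.4 = 25.05 kN.
Span CE, ΣM about E: R_C^{CE}·6 = 0 + 31.66, so R_C^{CE} = 5.277 kN and R_E = 0 − 5.277 = -5.277 kN.
R_C = 145.4 + 5.277 = 150.7 kN.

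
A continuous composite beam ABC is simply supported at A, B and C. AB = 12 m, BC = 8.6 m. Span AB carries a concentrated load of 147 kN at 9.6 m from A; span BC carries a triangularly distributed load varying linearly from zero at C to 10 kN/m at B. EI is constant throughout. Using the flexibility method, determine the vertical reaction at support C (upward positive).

Insert a hinge at B; M_B is the redundant, and each span becomes simply supported.
Rotations at B on the released spans (each span's end-slope, ×1/EI):
  span AB: point load 147 at a = 9.6: Pab(L + a)/(6LEI) = 1016/EI
  span BC: triangular load, peak 10: w₀L³/(45EI) = 141.3/EI
  relative rotation θ_0 = (1016 + 141.3)/EI = 1157/EI
A unit hogging moment at B produces rotation L₁/(3EI) + L₂/(3EI) = 6.867/EI.
Slope continuity at B: θ_0 = M_B·6.867/EI, so M_B = 1157/6.867 = 168.6 kN·m (hogging).
Span BC, ΣM about C: R_B^{BC}·8.6 = 246.5 + 168.6, so R_B^{BC} = 48.27 kN and R_C = 43 − 48.27 = -5.266 kN.

R_C = -5.266 kN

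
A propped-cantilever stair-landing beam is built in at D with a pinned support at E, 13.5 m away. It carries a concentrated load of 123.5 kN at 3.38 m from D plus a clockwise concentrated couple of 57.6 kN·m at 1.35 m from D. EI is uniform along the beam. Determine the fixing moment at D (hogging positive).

Take the reaction at E as the redundant and release it; the primary structure is a cantilever fixed at D.
Primary-structure tip deflection at E by superposition:
  point load 123.5 at a = 3.38: Pa²(3L − a)/(6EI) = 8729/EI
  clockwise couple 57.6 at a = 1.35: M₀a(2L − a)/(2EI) = 997.3/EI
  δ_0 = 9726/EI
Tip deflection under a unit load at E: L³/(3EI) = 820.1/EI.
Compatibility at E: δ_0 − R_E·δ_{EE} = 0, so R_E = 9726/820.1 = 11.86 kN.
Moment equilibrium about D: M_D = Σ(load moments about D) − R_E·L = 475 − 11.86×13.5 = 314.9 kN·m.

M_D = 314.9 kN·m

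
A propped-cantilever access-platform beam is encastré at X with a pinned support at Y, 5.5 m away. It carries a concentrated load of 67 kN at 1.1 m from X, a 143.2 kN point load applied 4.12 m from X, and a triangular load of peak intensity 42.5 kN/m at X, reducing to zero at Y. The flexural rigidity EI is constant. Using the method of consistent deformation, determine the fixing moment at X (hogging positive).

Remove the prop at Y; the released (primary) structure is a cantilever built in at X.
Free-end deflection of the primary structure under the applied loading (downward +):
  point load 67 at a = 1.1: Pa²(3L − a)/(6EI) = 208.1/EI
  point load 143.2 at a = 4.12: Pa²(3L − a)/(6EI) = 5015/EI
  triangular load, peak 42.5 at the fixed end: w₀L⁴/(30EI) = 1296/EI
  δ_0 = 6520/EI
Flexibility coefficient — unit upward force at Y: δ_{YY} = L³/(3EI) = 55.46/EI.
The prop prevents deflection at Y: R_Y = δ_0/δ_{YY} = 6520/55.46 = 117.6 kN.
Moment equilibrium about X: M_X = Σ(load moments about X) − R_Y·L = 878 − 117.6×5.5 = 231.4 kN·m.

M_X = 231.4 kN·m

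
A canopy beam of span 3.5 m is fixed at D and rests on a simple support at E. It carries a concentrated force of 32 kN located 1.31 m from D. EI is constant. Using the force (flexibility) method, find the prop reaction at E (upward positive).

R_E = 5.885 kN

Release the roller at E. Primary structure: cantilever fixed at D.
Deflection at E on the released cantilever, summing each load's contribution:
  point load 32 at a = 1.31: Pa²(3L − a)/(6EI) = 84.11/EI
Flexibility coefficient — unit upward force at E: δ_{EE} = L³/(3EI) = 14.29/EI.
The prop prevents deflection at E: R_E = δ_0/δ_{EE} = 84.11/14.29 = 5.885 kN.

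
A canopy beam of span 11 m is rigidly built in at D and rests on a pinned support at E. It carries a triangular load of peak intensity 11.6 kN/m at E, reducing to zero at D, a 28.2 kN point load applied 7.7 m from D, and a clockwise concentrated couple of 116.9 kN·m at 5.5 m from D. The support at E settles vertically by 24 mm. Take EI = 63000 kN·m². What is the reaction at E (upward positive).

Release the roller at E. Primary structure: cantilever fixed at D.
Deflection at E on the released cantilever, summing each load's contribution:
  triangular load, peak 11.6 at the free end: 11w₀L⁴/(120EI) = 15568/EI
  point load 28.2 at a = 7.7: Pa²(3L − a)/(6EI) = 7050/EI
  clockwise couple 116.9 at a = 5.5: M₀a(2L − a)/(2EI) = 5304/EI
  δ_0 = 27923/EI
Tip deflection under a unit load at E: L³/(3EI) = 443.7/EI.
With EI = 63000 kN·m²: δ_0 = 0.44322 m and δ_{EE} = 0.007042 m/kN.
Compatibility — the beam at E must follow the support down by 0.024 m: δ_0 − R_E·δ_{EE} = 0.024, so R_E = (0.44322 − 0.024)/0.007042 = 59.53 kN.

R_E = 59.53 kN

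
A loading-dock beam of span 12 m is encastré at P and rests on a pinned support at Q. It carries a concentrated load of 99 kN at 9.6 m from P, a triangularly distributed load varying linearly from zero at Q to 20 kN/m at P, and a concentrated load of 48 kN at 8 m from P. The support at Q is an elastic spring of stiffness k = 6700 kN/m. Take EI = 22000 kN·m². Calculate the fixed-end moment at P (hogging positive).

M_P = 399.4 kN·m

Choose R_Q as the redundant. The primary structure is the cantilever fixed at P.
Primary-structure tip deflection at Q by superposition:
  point load 99 at a = 9.6: Pa²(3L − a)/(6EI) = 40145/EI
  triangular load, peak 20 at the fixed end: w₀L⁴/(30EI) = 13824/EI
  point load 48 at a = 8: Pa²(3L − a)/(6EI) = 14336/EI
  δ_0 = 68305/EI
Flexibility coefficient — unit upward force at Q: δ_{QQ} = L³/(3EI) = 576/EI.
With EI = 22000 kN·m²: δ_0 = 3.1048 m and δ_{QQ} = 0.026182 m/kN.
Compatibility — the spring shortens by R_Q/k under the reaction it provides: δ_0 − R_Q·δ_{QQ} = R_Q/k. With 1/k = 0.000149 m/kN, R_Q = δ_0 / (δ_{QQ} + 1/k) = 3.1048 / (0.026182 + 0.000149) = 117.9 kN.
Moment equilibrium about P: M_P = Σ(load moments about P) − R_Q·L = 1814 − 117.9×12 = 399.4 kN·m.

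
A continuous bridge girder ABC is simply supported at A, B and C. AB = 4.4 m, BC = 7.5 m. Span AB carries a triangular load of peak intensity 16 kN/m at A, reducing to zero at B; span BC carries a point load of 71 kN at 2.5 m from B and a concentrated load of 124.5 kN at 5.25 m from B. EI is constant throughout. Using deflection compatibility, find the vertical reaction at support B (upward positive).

R_B = 150.2 kN

Insert a hinge at B; M_B is the redundant, and each span becomes simply supported.
End slopes at the hinge B, treating each span as simply supported:
  span AB: triangular load, peak 16: 7w₀L³/(360EI) = 26.5/EI
  span BC: point load 71 at a = 2.5: Pab(L + b)/(6LEI) = 246.5/EI
  span BC: point load 124.5 at a = 5.25: Pab(L + b)/(6LEI) = 318.6/EI
  relative rotation θ_0 = (26.5 + 565.2)/EI = 591.7/EI
A unit hogging moment at B produces rotation L₁/(3EI) + L₂/(3EI) = 3.967/EI.
Compatibility: M_B·(L₁+L₂)/(3EI) = θ_0, giving M_B = 149.2 kN·m (hogging).
Span AB, ΣM about A with M_B applied at B: R_B^{AB}·4.4 = 51.63 + 149.2, so R_B^{AB} = 45.63 kN and R_A = 35.2 − 45.63 = -10.43 kN.
Span BC, ΣM about C: R_B^{BC}·7.5 = 635.1 + 149.2, so R_B^{BC} = 104.6 kN and R_C = 195.5 − 104.6 = 90.93 kN.
R_B = 45.63 + 104.6 = 150.2 kN.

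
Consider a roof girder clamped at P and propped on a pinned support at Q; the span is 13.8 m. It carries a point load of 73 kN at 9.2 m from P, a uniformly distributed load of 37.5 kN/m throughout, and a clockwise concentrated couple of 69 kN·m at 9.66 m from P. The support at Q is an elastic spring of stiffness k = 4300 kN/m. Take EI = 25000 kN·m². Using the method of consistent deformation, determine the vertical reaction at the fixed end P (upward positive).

Release the roller at Q. Primary structure: cantilever fixed at P.
Deflection at Q on the released cantilever, summing each load's contribution:
  point load 73 at a = 9.2: Pa²(3L − a)/(6EI) = 33159/EI
  UDL 37.5: wL⁴/(8EI) = 170003/EI
  clockwise couple 69 at a = 9.66: M₀a(2L − a)/(2EI) = 5979/EI
  δ_0 = 209141/EI
Tip deflection under a unit load at Q: L³/(3EI) = 876/EI.
With EI = 25000 kN·m²: δ_0 = 8.3657 m and δ_{QQ} = 0.035041 m/kN.
Compatibility — the spring shortens by R_Q/k under the reaction it provides: δ_0 − R_Q·δ_{QQ} = R_Q/k. With 1/k = 0.000233 m/kN, R_Q = δ_0 / (δ_{QQ} + 1/k) = 8.3657 / (0.035041 + 0.000233) = 237.2 kN.
Vertical equilibrium: R_P = ΣP − R_Q = 590.5 − 237.2 = 353.3 kN.

R_P = 353.3 kN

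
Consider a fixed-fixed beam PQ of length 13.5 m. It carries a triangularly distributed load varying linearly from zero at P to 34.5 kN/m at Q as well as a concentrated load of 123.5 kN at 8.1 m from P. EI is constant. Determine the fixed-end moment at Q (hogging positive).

M_Q = 554.5 kN·m

Release both end moments; the primary structure is a simply-supported span PQ with redundants M_P and M_Q.
On the primary (simply-supported) span, the end slopes from the loading are:
  at P: triangular load, peak 34.5: 7w₀L³/(360EI) = 1651/EI
  at Q: triangular load, peak 34.5: w₀L³/(45EI) = 1886/EI
  at P: point load 123.5 at a = 8.1: Pab(L + b)/(6LEI) = 1260/EI
  at Q: point load 123.5 at a = 8.1: Pab(L + a)/(6LEI) = 1441/EI
  θ_P0 = 2911/EI,  θ_Q0 = 3327/EI
Flexibility coefficients: a unit moment at one end gives L/(3EI) there and L/(6EI) at the far end, so f₁₁ = f₂₂ = 4.5/EI and f₁₂ = f₂₁ = 2.25/EI.
Compatibility — zero rotation at each built-in end:
  4.5 M_P + 2.25 M_Q = 2911
  2.25 M_P + 4.5 M_Q = 3327
Solving the pair gives M_P = 369.6 kN·m and M_Q = 554.5 kN·m (hogging).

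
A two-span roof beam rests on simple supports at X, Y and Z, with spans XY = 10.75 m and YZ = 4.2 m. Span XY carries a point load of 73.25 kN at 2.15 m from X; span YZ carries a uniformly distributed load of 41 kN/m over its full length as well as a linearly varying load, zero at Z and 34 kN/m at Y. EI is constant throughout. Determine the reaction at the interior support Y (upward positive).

Insert a hinge at Y; M_Y is the redundant, and each span becomes simply supported.
End slopes at the hinge Y, treating each span as simply supported:
  span XY: point load 73.25 at a = 2.15: Pab(L + a)/(6LEI) = 270.9/EI
  span YZ: UDL 41: wL³/(24EI) = 126.6/EI
  span YZ: triangular load, peak 34: w₀L³/(45EI) = 55.98/EI
  relative rotation θ_0 = (270.9 + 182.5)/EI = 453.4/EI
A unit hogging moment at Y produces rotation L₁/(3EI) + L₂/(3EI) = 4.983/EI.
Slope continuity at Y: θ_0 = M_Y·4.983/EI, so M_Y = 453.4/4.983 = 90.99 kN·m (hogging).
Span XY, ΣM about X with M_Y applied at Y: R_Y^{XY}·10.75 = 157.5 + 90.99, so R_Y^{XY} = 23.11 kN and R_X = 73.25 − 23.11 = 50.14 kN.
Span YZ, ΣM about Z: R_Y^{YZ}·4.2 = 561.5 + 90.99, so R_Y^{YZ} = 155.4 kN and R_Z = 243.6 − 155.4 = 88.24 kN.
R_Y = 23.11 + 155.4 = 178.5 kN.

R_Y = 178.5 kN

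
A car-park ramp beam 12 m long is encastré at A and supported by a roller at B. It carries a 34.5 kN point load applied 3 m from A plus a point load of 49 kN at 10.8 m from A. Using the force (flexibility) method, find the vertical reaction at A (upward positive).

R_A = 38.86 kN

Take the reaction at B as the redundant and release it; the primary structure is a cantilever fixed at A.
Downward deflection at the released point B due to the loads:
  point load 34.5 at a = 3: Pa²(3L − a)/(6EI) = 1708/EI
  point load 49 at a = 10.8: Pa²(3L − a)/(6EI) = 24005/EI
  δ_0 = 25712/EI
Tip deflection under a unit load at B: L³/(3EI) = 576/EI.
Compatibility at B: δ_0 − R_B·δ_{BB} = 0, so R_B = 25712/576 = 44.64 kN.
Vertical equilibrium: R_A = ΣP − R_B = 83.5 − 44.64 = 38.86 kN.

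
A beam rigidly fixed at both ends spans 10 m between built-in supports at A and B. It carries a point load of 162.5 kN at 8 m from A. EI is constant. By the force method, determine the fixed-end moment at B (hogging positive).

M_B = 208 kN·m

Take the two fixed-end moments M_A, M_B as redundants; the released structure is the simple span AB.
End rotations of the released simple span under the applied load (×1/EI):
  at A: point load 162.5 at a = 8: Pab(L + b)/(6LEI) = 520/EI
  at B: point load 162.5 at a = 8: Pab(L + a)/(6LEI) = 780/EI
  θ_A0 = 520/EI,  θ_B0 = 780/EI
Flexibility coefficients: a unit moment at one end gives L/(3EI) there and L/(6EI) at the far end, so f₁₁ = f₂₂ = 3.333/EI and f₁₂ = f₂₁ = 1.667/EI.
Compatibility — zero rotation at each built-in end:
  3.333 M_A + 1.667 M_B = 520
  1.667 M_A + 3.333 M_B = 780
Solving the pair gives M_A = 52 kN·m and M_B = 208 kN·m (hogging).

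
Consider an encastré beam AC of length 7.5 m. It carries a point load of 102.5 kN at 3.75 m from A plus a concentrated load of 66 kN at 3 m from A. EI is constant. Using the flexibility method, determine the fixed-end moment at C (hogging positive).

Take the two fixed-end moments M_A, M_C as redundants; the released structure is the simple span AC.
On the primary (simply-supported) span, the end slopes from the loading are:
  at A: point load 102.5 at a = 3.75: Pab(L + b)/(6LEI) = 360.4/EI
  at C: point load 102.5 at a = 3.75: Pab(L + a)/(6LEI) = 360.4/EI
  at A: point load 66 at a = 3: Pab(L + b)/(6LEI) = 237.6/EI
  at C: point load 66 at a = 3: Pab(L + a)/(6LEI) = 207.9/EI
  θ_A0 = 598/EI,  θ_C0 = 568.3/EI
Flexibility coefficients: a unit moment at one end gives L/(3EI) there and L/(6EI) at the far end, so f₁₁ = f₂₂ = 2.5/EI and f₁₂ = f₂₁ = 1.25/EI.
Compatibility — zero rotation at each built-in end:
  2.5 M_A + 1.25 M_C = 598
  1.25 M_A + 2.5 M_C = 568.3
Solving the pair gives M_A = 167.4 kN·m and M_C = 143.6 kN·m (hogging).

M_C = 143.6 kN·m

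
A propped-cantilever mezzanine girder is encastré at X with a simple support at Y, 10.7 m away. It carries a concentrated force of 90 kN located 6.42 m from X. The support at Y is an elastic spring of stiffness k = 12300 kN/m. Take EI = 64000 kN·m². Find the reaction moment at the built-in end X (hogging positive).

M_X = 167 kN·m

Release the roller at Y. Primary structure: cantilever fixed at X.
Downward deflection at the released point Y due to the loads:
  point load 90 at a = 6.42: Pa²(3L − a)/(6EI) = 15877/EI
Tip deflection under a unit load at Y: L³/(3EI) = 408.3/EI.
With EI = 64000 kN·m²: δ_0 = 0.24807 m and δ_{YY} = 0.00638 m/kN.
Compatibility — the spring shortens by R_Y/k under the reaction it provides: δ_0 − R_Y·δ_{YY} = R_Y/k. With 1/k = 0.000081 m/kN, R_Y = δ_0 / (δ_{YY} + 1/k) = 0.24807 / (0.00638 + 0.000081) = 38.39 kN.
Moment equilibrium about X: M_X = Σ(load moments about X) − R_Y·L = 577.8 − 38.39×10.7 = 167 kN·m.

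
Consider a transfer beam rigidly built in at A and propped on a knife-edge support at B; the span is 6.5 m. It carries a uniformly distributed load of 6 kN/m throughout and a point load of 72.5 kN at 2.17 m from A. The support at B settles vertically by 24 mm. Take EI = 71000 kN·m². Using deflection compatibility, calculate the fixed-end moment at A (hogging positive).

Choose R_B as the redundant. The primary structure is the cantilever fixed at A.
Primary-structure tip deflection at B by superposition:
  UDL 6: wL⁴/(8EI) = 1339/EI
  point load 72.5 at a = 2.17: Pa²(3L − a)/(6EI) = 986.1/EI
  δ_0 = 2325/EI
Tip deflection under a unit load at B: L³/(3EI) = 91.54/EI.
With EI = 71000 kN·m²: δ_0 = 0.032745 m and δ_{BB} = 0.001289 m/kN.
Compatibility — the beam at B must follow the support down by 0.024 m: δ_0 − R_B·δ_{BB} = 0.024, so R_B = (0.032745 − 0.024)/0.001289 = 6.782 kN.
Moment equilibrium about A: M_A = Σ(load moments about A) − R_B·L = 284.1 − 6.782×6.5 = 240 kN·m.

M_A = 240 kN·m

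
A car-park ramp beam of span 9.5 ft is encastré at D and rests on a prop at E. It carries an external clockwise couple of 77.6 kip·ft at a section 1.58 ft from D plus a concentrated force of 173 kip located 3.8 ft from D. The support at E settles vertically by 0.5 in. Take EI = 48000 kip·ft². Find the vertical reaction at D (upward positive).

Take the reaction at E as the redundant and release it; the primary structure is a cantilever fixed at D.
Free-end deflection of the primary structure under the applied loading (downward +):
  clockwise couple 77.6 at a = 1.58: M₀a(2L − a)/(2EI) = 1068/EI
  point load 173 at a = 3.8: Pa²(3L − a)/(6EI) = 10284/EI
  δ_0 = 11352/EI
Tip deflection under a unit load at E: L³/(3EI) = 285.8/EI.
With EI = 48000 kip·ft²: δ_0 = 0.2365 ft and δ_{EE} = 0.005954 ft/kip.
Compatibility — the beam at E must follow the support down by 0.04167 ft: δ_0 − R_E·δ_{EE} = 0.04167, so R_E = (0.2365 − 0.04167)/0.005954 = 32.72 kip.
Vertical equilibrium: R_D = ΣP − R_E = 173 − 32.72 = 140.3 kip.

R_D = 140.3 kip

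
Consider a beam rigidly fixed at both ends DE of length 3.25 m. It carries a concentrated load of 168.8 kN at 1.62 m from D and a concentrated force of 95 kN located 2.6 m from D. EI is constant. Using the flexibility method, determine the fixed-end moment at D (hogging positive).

Take the two fixed-end moments M_D, M_E as redundants; the released structure is the simple span DE.
Simple-span end rotations at D and E under the given loads:
  at D: point load 168.8 at a = 1.62: Pab(L + b)/(6LEI) = 111.5/EI
  at E: point load 168.8 at a = 1.62: Pab(L + a)/(6LEI) = 111.3/EI
  at D: point load 95 at a = 2.6: Pab(L + b)/(6LEI) = 32.11/EI
  at E: point load 95 at a = 2.6: Pab(L + a)/(6LEI) = 48.16/EI
  θ_D0 = 143.7/EI,  θ_E0 = 159.5/EI
Flexibility coefficients: a unit moment at one end gives L/(3EI) there and L/(6EI) at the far end, so f₁₁ = f₂₂ = 1.083/EI and f₁₂ = f₂₁ = 0.5417/EI.
Compatibility — zero rotation at each built-in end:
  1.083 M_D + 0.5417 M_E = 143.7
  0.5417 M_D + 1.083 M_E = 159.5
Solving the pair gives M_D = 78.67 kN·m and M_E = 107.9 kN·m (hogging).

M_D = 78.67 kN·m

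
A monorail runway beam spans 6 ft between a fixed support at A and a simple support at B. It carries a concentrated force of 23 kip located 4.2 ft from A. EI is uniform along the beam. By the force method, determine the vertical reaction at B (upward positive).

R_B = 12.96 kip

Release the roller at B. Primary structure: cantilever fixed at A.
Primary-structure tip deflection at B by superposition:
  point load 23 at a = 4.2: Pa²(3L − a)/(6EI) = 933.2/EI
Tip deflection under a unit load at B: L³/(3EI) = 72/EI.
The prop prevents deflection at B: R_B = δ_0/δ_{BB} = 933.2/72 = 12.96 kip.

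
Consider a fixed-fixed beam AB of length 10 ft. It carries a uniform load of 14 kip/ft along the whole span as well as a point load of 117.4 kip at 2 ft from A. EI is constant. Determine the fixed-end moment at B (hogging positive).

M_B = 154.2 kip·ft

Take the two fixed-end moments M_A, M_B as redundants; the released structure is the simple span AB.
End rotations of the released simple span under the applied load (×1/EI):
  at A: UDL 14: wL³/(24EI) = 583.3/EI
  at B: UDL 14: wL³/(24EI) = 583.3/EI
  at A: point load 117.4 at a = 2: Pab(L + b)/(6LEI) = 563.5/EI
  at B: point load 117.4 at a = 2: Pab(L + a)/(6LEI) = 375.7/EI
  θ_A0 = 1147/EI,  θ_B0 = 959/EI
Flexibility coefficients: a unit moment at one end gives L/(3EI) there and L/(6EI) at the far end, so f₁₁ = f₂₂ = 3.333/EI and f₁₂ = f₂₁ = 1.667/EI.
Compatibility — zero rotation at each built-in end:
  3.333 M_A + 1.667 M_B = 1147
  1.667 M_A + 3.333 M_B = 959
Solving the pair gives M_A = 266.9 kip·ft and M_B = 154.2 kip·ft (hogging).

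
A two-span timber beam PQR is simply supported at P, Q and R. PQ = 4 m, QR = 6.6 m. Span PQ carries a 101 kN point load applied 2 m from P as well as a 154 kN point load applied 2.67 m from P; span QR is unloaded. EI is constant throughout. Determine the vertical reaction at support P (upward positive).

R_P = 83.81 kN

Insert a hinge at Q; M_Q is the redundant, and each span becomes simply supported.
Rotations at Q on the released spans (each span's end-slope, ×1/EI):
  span PQ: point load 101 at a = 2: Pab(L + a)/(6LEI) = 101/EI
  span PQ: point load 154 at a = 2.67: Pab(L + a)/(6LEI) = 152/EI
  relative rotation θ_0 = (253 + 0)/EI = 253/EI
A unit hogging moment at Q produces rotation L₁/(3EI) + L₂/(3EI) = 3.533/EI.
Compatibility: M_Q·(L₁+L₂)/(3EI) = θ_0, giving M_Q = 71.6 kN·m (hogging).
Span PQ, ΣM about P with M_Q applied at Q: R_Q^{PQ}·4 = 613.2 + 71.6, so R_Q^{PQ} = 171.2 kN and R_P = 255 − 171.2 = 83.81 kN.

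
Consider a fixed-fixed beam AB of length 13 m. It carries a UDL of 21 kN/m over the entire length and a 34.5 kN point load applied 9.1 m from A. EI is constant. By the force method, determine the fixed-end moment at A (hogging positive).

M_A = 324 kN·m

Release both end moments; the primary structure is a simply-supported span AB with redundants M_A and M_B.
On the primary (simply-supported) span, the end slopes from the loading are:
  at A: UDL 21: wL³/(24EI) = 1922/EI
  at B: UDL 21: wL³/(24EI) = 1922/EI
  at A: point load 34.5 at a = 9.1: Pab(L + b)/(6LEI) = 265.3/EI
  at B: point load 34.5 at a = 9.1: Pab(L + a)/(6LEI) = 346.9/EI
  θ_A0 = 2188/EI,  θ_B0 = 2269/EI
Flexibility coefficients: a unit moment at one end gives L/(3EI) there and L/(6EI) at the far end, so f₁₁ = f₂₂ = 4.333/EI and f₁₂ = f₂₁ = 2.167/EI.
Compatibility — zero rotation at each built-in end:
  4.333 M_A + 2.167 M_B = 2188
  2.167 M_A + 4.333 M_B = 2269
Solving the pair gives M_A = 324 kN·m and M_B = 361.7 kN·m (hogging).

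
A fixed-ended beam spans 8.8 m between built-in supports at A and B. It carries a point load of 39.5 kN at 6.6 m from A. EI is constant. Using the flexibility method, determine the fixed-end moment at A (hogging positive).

M_A = 16.29 kN·m

Release both end moments; the primary structure is a simply-supported span AB with redundants M_A and M_B.
End rotations of the released simple span under the applied load (×1/EI):
  at A: point load 39.5 at a = 6.6: Pab(L + b)/(6LEI) = 119.5/EI
  at B: point load 39.5 at a = 6.6: Pab(L + a)/(6LEI) = 167.3/EI
  θ_A0 = 119.5/EI,  θ_B0 = 167.3/EI
Flexibility coefficients: a unit moment at one end gives L/(3EI) there and L/(6EI) at the far end, so f₁₁ = f₂₂ = 2.933/EI and f₁₂ = f₂₁ = 1.467/EI.
Compatibility — zero rotation at each built-in end:
  2.933 M_A + 1.467 M_B = 119.5
  1.467 M_A + 2.933 M_B = 167.3
Solving the pair gives M_A = 16.29 kN·m and M_B = 48.88 kN·m (hogging).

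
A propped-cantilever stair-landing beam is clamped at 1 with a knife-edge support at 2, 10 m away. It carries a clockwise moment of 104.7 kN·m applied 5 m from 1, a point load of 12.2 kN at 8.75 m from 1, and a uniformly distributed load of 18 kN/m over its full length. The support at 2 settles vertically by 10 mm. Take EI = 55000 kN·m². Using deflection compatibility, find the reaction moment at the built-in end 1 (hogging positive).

Choose R_2 as the redundant. The primary structure is the cantilever fixed at 1.
Free-end deflection of the primary structure under the applied loading (downward +):
  clockwise couple 104.7 at a = 5: M₀a(2L − a)/(2EI) = 3926/EI
  point load 12.2 at a = 8.75: Pa²(3L − a)/(6EI) = 3308/EI
  UDL 18: wL⁴/(8EI) = 22500/EI
  δ_0 = 29734/EI
Flexibility coefficient — unit upward force at 2: δ_{22} = L³/(3EI) = 333.3/EI.
With EI = 55000 kN·m²: δ_0 = 0.54063 m and δ_{22} = 0.006061 m/kN.
Compatibility — the beam at 2 must follow the support down by 0.01 m: δ_0 − R_2·δ_{22} = 0.01, so R_2 = (0.54063 − 0.01)/0.006061 = 87.55 kN.
Moment equilibrium about 1: M_1 = Σ(load moments about 1) − R_2·L = 1111 − 87.55×10 = 235.9 kN·m.

M_1 = 235.9 kN·m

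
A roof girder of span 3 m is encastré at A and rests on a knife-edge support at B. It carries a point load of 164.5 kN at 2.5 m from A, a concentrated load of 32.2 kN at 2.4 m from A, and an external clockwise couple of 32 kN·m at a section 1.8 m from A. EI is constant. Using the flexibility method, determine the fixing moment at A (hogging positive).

M_A = 40.94 kN·m

Release the roller at B. Primary structure: cantilever fixed at A.
Downward deflection at the released point B due to the loads:
  point load 164.5 at a = 2.5: Pa²(3L − a)/(6EI) = 1114/EI
  point load 32.2 at a = 2.4: Pa²(3L − a)/(6EI) = 204/EI
  clockwise couple 32 at a = 1.8: M₀a(2L − a)/(2EI) = 121/EI
  δ_0 = 1439/EI
Flexibility coefficient — unit upward force at B: δ_{BB} = L³/(3EI) = 9/EI.
Compatibility at B: δ_0 − R_B·δ_{BB} = 0, so R_B = 1439/9 = 159.9 kN.
Moment equilibrium about A: M_A = Σ(load moments about A) − R_B·L = 520.5 − 159.9×3 = 40.94 kN·m.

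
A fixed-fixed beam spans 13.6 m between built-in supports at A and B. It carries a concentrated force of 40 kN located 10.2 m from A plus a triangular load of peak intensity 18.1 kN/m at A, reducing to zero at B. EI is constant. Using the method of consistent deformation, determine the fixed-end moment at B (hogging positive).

Release both end moments; the primary structure is a simply-supported span AB with redundants M_A and M_B.
Simple-span end rotations at A and B under the given loads:
  at A: point load 40 at a = 10.2: Pab(L + b)/(6LEI) = 289/EI
  at B: point load 40 at a = 10.2: Pab(L + a)/(6LEI) = 404.6/EI
  at A: triangular load, peak 18.1: w₀L³/(45EI) = 1012/EI
  at B: triangular load, peak 18.1: 7w₀L³/(360EI) = 885.3/EI
  θ_A0 = 1301/EI,  θ_B0 = 1290/EI
Flexibility coefficients: a unit moment at one end gives L/(3EI) there and L/(6EI) at the far end, so f₁₁ = f₂₂ = 4.533/EI and f₁₂ = f₂₁ = 2.267/EI.
Compatibility — zero rotation at each built-in end:
  4.533 M_A + 2.267 M_B = 1301
  2.267 M_A + 4.533 M_B = 1290
Solving the pair gives M_A = 192.9 kN·m and M_B = 188.1 kN·m (hogging).

M_B = 188.1 kN·m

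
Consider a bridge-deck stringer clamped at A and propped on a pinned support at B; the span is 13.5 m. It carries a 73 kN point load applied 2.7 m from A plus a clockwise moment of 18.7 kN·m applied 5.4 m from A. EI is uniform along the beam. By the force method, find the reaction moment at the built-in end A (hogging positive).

Take the reaction at B as the redundant and release it; the primary structure is a cantilever fixed at A.
Downward deflection at the released point B due to the loads:
  point load 73 at a = 2.7: Pa²(3L − a)/(6EI) = 3353/EI
  clockwise couple 18.7 at a = 5.4: M₀a(2L − a)/(2EI) = 1091/EI
  δ_0 = 4443/EI
Tip deflection under a unit load at B: L³/(3EI) = 820.1/EI.
The prop prevents deflection at B: R_B = δ_0/δ_{BB} = 4443/820.1 = 5.418 kN.
Moment equilibrium about A: M_A = Σ(load moments about A) − R_B·L = 215.8 − 5.418×13.5 = 142.7 kN·m.

M_A = 142.7 kN·m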